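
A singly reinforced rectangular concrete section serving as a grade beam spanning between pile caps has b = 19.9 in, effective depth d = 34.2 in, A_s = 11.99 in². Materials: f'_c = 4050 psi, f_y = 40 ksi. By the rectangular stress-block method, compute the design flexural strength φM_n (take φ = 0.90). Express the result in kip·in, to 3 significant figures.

φM_n ≈ 13300 kip·in

T = A_s f_y = 11.99 × 40 = 479.6 kips.
a = T/(0.85 f'_c b) = 479.6/(0.85 × 4.05 × 19.9) = 7.001 in.
M_n = T(d − a/2) = 479.6 × (34.2 − 3.5005) = 14723.5 kip·in.
φM_n = 0.90 × 14723.5 = 13251.2 kip·in.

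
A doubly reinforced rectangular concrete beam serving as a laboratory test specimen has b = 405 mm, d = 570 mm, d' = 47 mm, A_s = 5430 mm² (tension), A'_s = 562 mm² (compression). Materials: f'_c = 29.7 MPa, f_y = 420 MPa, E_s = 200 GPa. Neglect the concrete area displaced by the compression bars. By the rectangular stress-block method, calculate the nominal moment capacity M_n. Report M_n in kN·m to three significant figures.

Assume both tension and compression steel yield.
Net tension couple steel: A_s − A'_s = 4868 mm².
a = (A_s − A'_s) f_y / (0.85 f'_c b) = 2044560/(0.85 × 29.7 × 405) = 199.97 mm.
c = a/β₁ = 199.97/0.838 = 238.63 mm; ε'_s = 0.003(c − d')/c = 0.0024 ≥ f_y/E_s = 0.0021, so compression steel does yield.
M_n = (A_s − A'_s) f_y (d − a/2) + A'_s f_y (d − d') = [2044560 × (570 − 99.985) + 236040 × (570 − 47)] × 10⁻⁶ = 960.97 + 123.45 = 1084.42 kN·m.

M_n ≈ 1080 kN·m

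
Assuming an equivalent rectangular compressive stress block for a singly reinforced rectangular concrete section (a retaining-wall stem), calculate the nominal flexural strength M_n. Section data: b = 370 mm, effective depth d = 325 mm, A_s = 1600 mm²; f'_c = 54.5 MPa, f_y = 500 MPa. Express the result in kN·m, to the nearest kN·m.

M_n ≈ 241 kN·m

T = A_s f_y = 1600 × 500 = 800000 N = 800 kN.
From C = T: a = T/(0.85 f'_c b) = 800000/(0.85 × 54.5 × 370) = 46.67 mm.
M_n = T(d − a/2) = 800 kN × (325 − 23.335) mm = 241.33 kN·m.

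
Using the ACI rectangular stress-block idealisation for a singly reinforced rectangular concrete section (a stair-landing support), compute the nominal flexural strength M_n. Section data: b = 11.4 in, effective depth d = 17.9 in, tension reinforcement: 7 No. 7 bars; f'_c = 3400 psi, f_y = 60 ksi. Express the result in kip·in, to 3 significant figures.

M_n ≈ 3550 kip·in

A_s = 7 × 0.6 = 4.2 in².
T = A_s f_y = 4.2 × 60 = 252 kips.
a = T/(0.85 f'_c b) = 252/(0.85 × 3.4 × 11.4) = 7.649 in.
M_n = T(d − a/2) = 252 × (17.9 − 3.8245) = 3547.0 kip·in.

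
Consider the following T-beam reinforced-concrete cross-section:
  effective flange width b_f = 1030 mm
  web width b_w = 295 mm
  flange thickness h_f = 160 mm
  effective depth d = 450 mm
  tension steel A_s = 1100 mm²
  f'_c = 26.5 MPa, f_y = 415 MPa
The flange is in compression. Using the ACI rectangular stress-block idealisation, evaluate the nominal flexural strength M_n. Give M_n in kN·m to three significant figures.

M_n ≈ 201 kN·m

Tension: T = A_s f_y = 1100 × 415 = 456500 N.
Try a within the flange: a = T/(0.85 f'_c b_f) = 456500/(0.85 × 26.5 × 1030) = 19.68 mm.
Since a = 19.68 ≤ h_f = 160 mm, the stress block lies entirely in the flange; analyse as a rectangular beam of width b_f.
M_n = T(d − a/2) = 456500 × (450 − 9.84) = 200.93 × 10⁶ N·mm.
M_n = 200.93 kN·m.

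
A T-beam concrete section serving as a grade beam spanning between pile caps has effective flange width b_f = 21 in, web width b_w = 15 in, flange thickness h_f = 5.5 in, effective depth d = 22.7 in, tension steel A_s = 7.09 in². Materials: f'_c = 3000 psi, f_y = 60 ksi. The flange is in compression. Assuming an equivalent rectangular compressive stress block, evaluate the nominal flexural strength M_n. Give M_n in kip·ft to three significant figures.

Tension: T = A_s f_y = 7.09 × 60 = 425.4 kips.
Try a within the flange: a = T/(0.85 f'_c b_f) = 425.4/(0.85 × 3 × 21) = 7.944 in.
a = 7.944 > h_f = 5.5 in: the block extends into the web. Split into flange-overhang and web parts.
C_f = 0.85 f'_c (b_f − b_w) h_f = 0.85 × 3 × (21 − 15) × 5.5 = 84.2 kips.
Remaining web compression depth: a_w = (T − C_f)/(0.85 f'_c b_w) = (425.4 − 84.2)/(0.85 × 3 × 15) = 8.920 in.
M_n = C_f(d − h_f/2) + (T − C_f)(d − a_w/2) = 84.2 × (22.7 − 2.75) + 341.2 × (22.7 − 4.46) = 1679.8 + 6223.5 = 7903.3 kip·in.
M_n = 7903.3/12 = 658.61 kip·ft.

M_n ≈ 659 kip·ft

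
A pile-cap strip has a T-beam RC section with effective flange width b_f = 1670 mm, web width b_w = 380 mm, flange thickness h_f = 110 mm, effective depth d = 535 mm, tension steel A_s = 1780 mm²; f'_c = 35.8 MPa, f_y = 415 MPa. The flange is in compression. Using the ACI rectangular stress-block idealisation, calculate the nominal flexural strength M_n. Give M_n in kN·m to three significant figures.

Tension: T = A_s f_y = 1780 × 415 = 738700 N.
Try a within the flange: a = T/(0.85 f'_c b_f) = 738700/(0.85 × 35.8 × 1670) = 14.54 mm.
Since a = 14.54 ≤ h_f = 110 mm, the stress block lies entirely in the flange; analyse as a rectangular beam of width b_f.
M_n = T(d − a/2) = 738700 × (535 − 7.27) = 389.83 × 10⁶ N·mm.
M_n = 389.83 kN·m.

M_n ≈ 390 kN·m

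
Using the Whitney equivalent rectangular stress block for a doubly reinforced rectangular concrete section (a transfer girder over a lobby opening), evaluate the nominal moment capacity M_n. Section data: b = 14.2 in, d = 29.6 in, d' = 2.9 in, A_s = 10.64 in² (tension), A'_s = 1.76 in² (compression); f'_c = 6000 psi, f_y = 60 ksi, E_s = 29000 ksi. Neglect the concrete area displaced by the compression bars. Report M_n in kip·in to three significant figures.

Assume both steels yield.
a = (A_s − A'_s) f_y/(0.85 f'_c b) = (10.64 − 1.76) × 60/(0.85 × 6 × 14.2) = 7.357 in.
c = a/β₁ = 7.357/0.75 = 9.809 in; ε'_s = 0.003(c − d')/c = 0.0021 ≥ ε_y = 0.0021, so the compression steel yields.
M_n = (A_s − A'_s) f_y (d − a/2) + A'_s f_y (d − d') = 532.8 × (29.6 − 3.6785) + 105.6 × (29.6 − 2.9) = 13811.0 + 2819.5 = 16630.5 kip·in.

M_n ≈ 16600 kip·in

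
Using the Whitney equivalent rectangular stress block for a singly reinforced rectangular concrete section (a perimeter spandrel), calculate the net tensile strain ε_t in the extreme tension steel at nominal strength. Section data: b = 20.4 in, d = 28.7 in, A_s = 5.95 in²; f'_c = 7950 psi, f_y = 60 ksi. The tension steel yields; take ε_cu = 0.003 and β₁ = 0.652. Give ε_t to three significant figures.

a = A_s f_y/(0.85 f'_c b) = 2.590 in.
β₁ = 0.652, so c = a/β₁ = 2.590/0.652 = 3.972 in.
From the linear strain diagram with ε_cu = 0.003: ε_t = 0.003 (d − c)/c = 0.003 × (28.7 − 3.972)/3.972 = 0.0187.
Since ε_t ≥ 0.005, the section is tension-controlled.

ε_t ≈ 0.0187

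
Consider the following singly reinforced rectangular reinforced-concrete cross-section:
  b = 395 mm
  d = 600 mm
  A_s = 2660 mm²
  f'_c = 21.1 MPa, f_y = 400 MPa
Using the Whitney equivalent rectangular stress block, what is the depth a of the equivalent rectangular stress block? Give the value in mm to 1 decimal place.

T = A_s f_y = 2660 × 400 = 1064000 N = 1064 kN.
Setting C = 0.85 f'_c a b equal to T: a = 1064000/(0.85 × 21.1 × 395) = 150.2 mm.

a ≈ 150.2 mm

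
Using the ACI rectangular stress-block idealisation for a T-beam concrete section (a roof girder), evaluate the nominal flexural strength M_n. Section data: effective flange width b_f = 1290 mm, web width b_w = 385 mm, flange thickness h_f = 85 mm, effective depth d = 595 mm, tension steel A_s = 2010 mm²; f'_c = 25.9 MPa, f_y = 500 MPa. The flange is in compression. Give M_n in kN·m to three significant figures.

Tension: T = A_s f_y = 2010 × 500 = 1005000 N.
Try a within the flange: a = T/(0.85 f'_c b_f) = 1005000/(0.85 × 25.9 × 1290) = 35.39 mm.
Since a = 35.39 ≤ h_f = 85 mm, the stress block lies entirely in the flange; analyse as a rectangular beam of width b_f.
M_n = T(d − a/2) = 1005000 × (595 − 17.695) = 580.19 × 10⁶ N·mm.
M_n = 580.19 kN·m.

M_n ≈ 580 kN·m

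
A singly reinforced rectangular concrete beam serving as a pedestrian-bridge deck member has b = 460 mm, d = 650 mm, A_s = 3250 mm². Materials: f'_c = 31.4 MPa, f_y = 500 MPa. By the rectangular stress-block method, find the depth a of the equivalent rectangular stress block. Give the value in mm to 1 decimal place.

a ≈ 132.4 mm

T = A_s f_y = 3250 × 500 = 1625000 N = 1625 kN.
Setting C = 0.85 f'_c a b equal to T: a = 1625000/(0.85 × 31.4 × 460) = 132.4 mm.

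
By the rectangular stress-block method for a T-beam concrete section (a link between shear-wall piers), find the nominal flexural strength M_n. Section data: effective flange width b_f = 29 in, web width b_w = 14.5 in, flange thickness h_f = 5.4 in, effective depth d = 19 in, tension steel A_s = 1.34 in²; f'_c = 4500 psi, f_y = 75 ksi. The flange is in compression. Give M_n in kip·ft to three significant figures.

M_n ≈ 155 kip·ft

Tension: T = A_s f_y = 1.34 × 75 = 100.5 kips.
Try a within the flange: a = T/(0.85 f'_c b_f) = 100.5/(0.85 × 4.5 × 29) = 0.906 in.
Since a = 0.906 ≤ h_f = 5.4 in, the stress block lies entirely in the flange; analyse as a rectangular beam of width b_f.
M_n = T(d − a/2) = 100.5 × (19 − 0.453) = 1864.0 kip·in.
M_n = 1864.0/12 = 155.33 kip·ft.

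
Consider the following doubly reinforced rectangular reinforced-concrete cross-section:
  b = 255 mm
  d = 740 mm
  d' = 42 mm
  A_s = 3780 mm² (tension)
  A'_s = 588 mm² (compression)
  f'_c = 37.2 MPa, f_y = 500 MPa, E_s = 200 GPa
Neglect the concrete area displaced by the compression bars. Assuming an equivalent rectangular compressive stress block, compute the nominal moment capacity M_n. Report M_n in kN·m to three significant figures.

M_n ≈ 1230 kN·m

Assume both tension and compression steel yield.
Net tension couple steel: A_s − A'_s = 3192 mm².
a = (A_s − A'_s) f_y / (0.85 f'_c b) = 1596000/(0.85 × 37.2 × 255) = 197.94 mm.
c = a/β₁ = 197.94/0.784 = 252.47 mm; ε'_s = 0.003(c − d')/c = 0.0025 ≥ f_y/E_s = 0.0025, so compression steel does yield.
M_n = (A_s − A'_s) f_y (d − a/2) + A'_s f_y (d − d') = [1596000 × (740 − 98.97) + 294000 × (740 − 42)] × 10⁻⁶ = 1023.08 + 205.21 = 1228.29 kN·m.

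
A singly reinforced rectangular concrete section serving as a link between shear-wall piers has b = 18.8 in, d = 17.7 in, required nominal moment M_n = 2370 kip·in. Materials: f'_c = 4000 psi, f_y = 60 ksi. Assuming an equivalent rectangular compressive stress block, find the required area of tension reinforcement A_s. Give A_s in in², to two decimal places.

From M_n = 0.85 f'_c a b (d − a/2):
a = d − √(d² − 2M_n/(0.85 f'_c b)) = 17.7 − √(17.7² − 2 × 2370/(0.85 × 4 × 18.8)) = 2.236 in.
A_s = 0.85 f'_c a b / f_y = 0.85 × 4 × 2.236 × 18.8 / 60 = 2.382 in².

A_s ≈ 2.38 in²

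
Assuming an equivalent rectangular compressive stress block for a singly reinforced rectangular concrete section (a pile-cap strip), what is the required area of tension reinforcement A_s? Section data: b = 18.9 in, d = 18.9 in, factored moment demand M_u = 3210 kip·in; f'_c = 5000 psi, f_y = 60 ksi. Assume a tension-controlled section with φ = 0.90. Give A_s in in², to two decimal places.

M_n = M_u/φ = 3210/0.90 = 3566.67 kip·in.
From M_n = 0.85 f'_c a b (d − a/2):
a = d − √(d² − 2M_n/(0.85 f'_c b)) = 18.9 − √(18.9² − 2 × 3566.67/(0.85 × 5 × 18.9)) = 2.517 in.
A_s = 0.85 f'_c a b / f_y = 0.85 × 5 × 2.517 × 18.9 / 60 = 3.370 in².

A_s ≈ 3.37 in²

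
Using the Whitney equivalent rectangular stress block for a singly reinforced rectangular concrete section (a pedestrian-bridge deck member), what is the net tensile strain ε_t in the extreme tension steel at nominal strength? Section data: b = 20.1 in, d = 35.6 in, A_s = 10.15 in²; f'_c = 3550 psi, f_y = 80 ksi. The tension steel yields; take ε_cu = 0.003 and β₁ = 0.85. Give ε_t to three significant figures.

ε_t ≈ 0.00378

a = A_s f_y/(0.85 f'_c b) = 13.388 in.
β₁ = 0.85, so c = a/β₁ = 13.388/0.85 = 15.751 in.
From the linear strain diagram with ε_cu = 0.003: ε_t = 0.003 (d − c)/c = 0.003 × (35.6 − 15.751)/15.751 = 0.00378.
ε_t < 0.004 — the section is over-reinforced for flexure under ACI limits.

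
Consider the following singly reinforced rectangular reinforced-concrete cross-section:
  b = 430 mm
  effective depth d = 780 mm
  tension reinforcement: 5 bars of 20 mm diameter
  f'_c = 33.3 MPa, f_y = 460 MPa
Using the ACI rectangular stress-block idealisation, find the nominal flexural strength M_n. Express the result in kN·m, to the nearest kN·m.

M_n ≈ 542 kN·m

A_s = 5 × 314 = 1570 mm².
T = A_s f_y = 1570 × 460 = 722200 N = 722.2 kN.
From C = T: a = T/(0.85 f'_c b) = 722200/(0.85 × 33.3 × 430) = 59.34 mm.
M_n = T(d − a/2) = 722.2 kN × (780 − 29.67) mm = 541.89 kN·m.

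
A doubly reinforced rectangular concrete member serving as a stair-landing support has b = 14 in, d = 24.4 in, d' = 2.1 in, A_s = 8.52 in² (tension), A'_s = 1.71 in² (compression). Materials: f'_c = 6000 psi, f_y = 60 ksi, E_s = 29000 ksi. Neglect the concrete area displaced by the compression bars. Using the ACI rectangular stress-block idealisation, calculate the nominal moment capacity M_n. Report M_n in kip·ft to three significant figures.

M_n ≈ 924 kip·ft

Assume both steels yield.
a = (A_s − A'_s) f_y/(0.85 f'_c b) = (8.52 − 1.71) × 60/(0.85 × 6 × 14) = 5.723 in.
c = a/β₁ = 5.723/0.75 = 7.631 in; ε'_s = 0.003(c − d')/c = 0.0022 ≥ ε_y = 0.0021, so the compression steel yields.
M_n = (A_s − A'_s) f_y (d − a/2) + A'_s f_y (d − d') = 408.6 × (24.4 − 2.8615) + 102.6 × (24.4 − 2.1) = 8800.6 + 2288.0 = 11088.6 kip·in = 11088.6/12 = 924.05 kip·ft.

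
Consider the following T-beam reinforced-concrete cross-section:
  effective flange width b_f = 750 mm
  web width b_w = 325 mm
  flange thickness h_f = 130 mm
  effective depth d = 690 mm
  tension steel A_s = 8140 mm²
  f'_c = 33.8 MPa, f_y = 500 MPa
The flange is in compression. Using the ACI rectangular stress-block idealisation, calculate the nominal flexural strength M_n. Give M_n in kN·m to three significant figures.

Tension: T = A_s f_y = 8140 × 500 = 4070000 N.
Try a within the flange: a = T/(0.85 f'_c b_f) = 4070000/(0.85 × 33.8 × 750) = 188.89 mm.
a = 188.89 > h_f = 130 mm: the block extends into the web. Split into flange-overhang and web parts.
C_f = 0.85 f'_c (b_f − b_w) h_f = 0.85 × 33.8 × (750 − 325) × 130 = 1587333 N.
Remaining web compression depth: a_w = (T − C_f)/(0.85 f'_c b_w) = (4070000 − 1587333)/(0.85 × 33.8 × 325) = 265.89 mm.
M_n = C_f(d − h_f/2) + (T − C_f)(d − a_w/2) = 1587333 × (690 − 65) + 2482667 × (690 − 132.945) = 992.08 + 1382.98 = 2375.06 × 10⁶ N·mm.
M_n = 2375.06 kN·m.

M_n ≈ 2380 kN·m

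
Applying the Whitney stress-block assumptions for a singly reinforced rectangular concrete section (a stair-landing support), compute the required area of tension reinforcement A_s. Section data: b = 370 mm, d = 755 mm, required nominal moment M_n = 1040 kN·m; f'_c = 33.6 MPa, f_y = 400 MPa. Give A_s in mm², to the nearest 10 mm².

With M_n = 0.85 f'_c a b (d − a/2), solve the quadratic for a:
a = d − √(d² − 2M_n/(0.85 f'_c b)) = 755 − √(755² − 2 × 1040×10⁶/(0.85 × 33.6 × 370)) = 144.11 mm.
A_s = 0.85 f'_c a b / f_y = 0.85 × 33.6 × 144.11 × 370 / 400 = 3807.1 mm².

A_s ≈ 3810 mm²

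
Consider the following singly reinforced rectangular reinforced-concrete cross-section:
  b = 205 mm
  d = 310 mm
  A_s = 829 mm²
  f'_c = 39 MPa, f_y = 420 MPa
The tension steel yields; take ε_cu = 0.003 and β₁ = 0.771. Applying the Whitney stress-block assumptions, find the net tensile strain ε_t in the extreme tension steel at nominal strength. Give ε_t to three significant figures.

ε_t ≈ 0.0110

a = A_s f_y/(0.85 f'_c b) = 51.23 mm.
β₁ = 0.771, so c = a/β₁ = 51.23/0.771 = 66.45 mm.
From the linear strain diagram with ε_cu = 0.003: ε_t = 0.003 (d − c)/c = 0.003 × (310 − 66.45)/66.45 = 0.0110.
Since ε_t ≥ 0.005, the section is tension-controlled.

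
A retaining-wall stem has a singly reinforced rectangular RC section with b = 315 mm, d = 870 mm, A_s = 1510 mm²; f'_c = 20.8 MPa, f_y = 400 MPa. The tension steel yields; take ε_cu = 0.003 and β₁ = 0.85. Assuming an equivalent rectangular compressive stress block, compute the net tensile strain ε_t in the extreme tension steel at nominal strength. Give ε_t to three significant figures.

a = A_s f_y/(0.85 f'_c b) = 108.45 mm.
β₁ = 0.85, so c = a/β₁ = 108.45/0.85 = 127.59 mm.
From the linear strain diagram with ε_cu = 0.003: ε_t = 0.003 (d − c)/c = 0.003 × (870 − 127.59)/127.59 = 0.0175.
Since ε_t ≥ 0.005, the section is tension-controlled.

ε_t ≈ 0.0175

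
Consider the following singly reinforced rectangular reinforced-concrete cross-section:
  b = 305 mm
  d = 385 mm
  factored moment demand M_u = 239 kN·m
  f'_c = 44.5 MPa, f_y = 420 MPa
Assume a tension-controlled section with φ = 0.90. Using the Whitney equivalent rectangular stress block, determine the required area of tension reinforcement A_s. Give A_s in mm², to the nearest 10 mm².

A_s ≈ 1790 mm²

M_n = M_u/φ = 239/0.90 = 265.556 kN·m.
With M_n = 0.85 f'_c a b (d − a/2), solve the quadratic for a:
a = d − √(d² − 2M_n/(0.85 f'_c b)) = 385 − √(385² − 2 × 265.556×10⁶/(0.85 × 44.5 × 305)) = 65.33 mm.
A_s = 0.85 f'_c a b / f_y = 0.85 × 44.5 × 65.33 × 305 / 420 = 1794.5 mm².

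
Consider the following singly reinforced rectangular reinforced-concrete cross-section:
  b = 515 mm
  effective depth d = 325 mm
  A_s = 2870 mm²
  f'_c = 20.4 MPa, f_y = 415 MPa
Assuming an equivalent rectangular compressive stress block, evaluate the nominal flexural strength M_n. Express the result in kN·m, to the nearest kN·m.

M_n ≈ 308 kN·m

T = A_s f_y = 2870 × 415 = 1191050 N = 1191.05 kN.
From C = T: a = T/(0.85 f'_c b) = 1191050/(0.85 × 20.4 × 515) = 133.37 mm.
M_n = T(d − a/2) = 1191.05 kN × (325 − 66.685) mm = 307.67 kN·m.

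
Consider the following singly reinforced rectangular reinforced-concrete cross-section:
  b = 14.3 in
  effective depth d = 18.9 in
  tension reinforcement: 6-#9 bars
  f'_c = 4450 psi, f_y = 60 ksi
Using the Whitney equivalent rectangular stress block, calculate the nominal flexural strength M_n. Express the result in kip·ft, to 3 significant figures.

M_n ≈ 467 kip·ft

A_s = 6 × 1 = 6 in².
T = A_s f_y = 6 × 60 = 360 kips.
a = T/(0.85 f'_c b) = 360/(0.85 × 4.45 × 14.3) = 6.656 in.
M_n = T(d − a/2) = 360 × (18.9 − 3.328) = 5605.9 kip·in = 5605.9/12 = 467.16 kip·ft.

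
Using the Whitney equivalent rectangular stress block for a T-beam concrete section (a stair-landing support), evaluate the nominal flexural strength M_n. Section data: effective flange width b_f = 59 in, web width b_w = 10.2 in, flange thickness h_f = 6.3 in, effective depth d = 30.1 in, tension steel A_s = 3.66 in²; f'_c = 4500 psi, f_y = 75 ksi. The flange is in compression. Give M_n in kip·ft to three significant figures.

M_n ≈ 675 kip·ft

Tension: T = A_s f_y = 3.66 × 75 = 274.5 kips.
Try a within the flange: a = T/(0.85 f'_c b_f) = 274.5/(0.85 × 4.5 × 59) = 1.216 in.
Since a = 1.216 ≤ h_f = 6.3 in, the stress block lies entirely in the flange; analyse as a rectangular beam of width b_f.
M_n = T(d − a/2) = 274.5 × (30.1 − 0.608) = 8095.6 kip·in.
M_n = 8095.6/12 = 674.63 kip·ft.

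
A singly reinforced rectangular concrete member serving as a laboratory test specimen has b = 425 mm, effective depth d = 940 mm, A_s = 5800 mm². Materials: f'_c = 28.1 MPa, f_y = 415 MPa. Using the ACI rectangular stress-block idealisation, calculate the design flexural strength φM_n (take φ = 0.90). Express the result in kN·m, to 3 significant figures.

φM_n ≈ 1780 kN·m

T = A_s f_y = 5800 × 415 = 2407000 N = 2407 kN.
From C = T: a = T/(0.85 f'_c b) = 2407000/(0.85 × 28.1 × 425) = 237.12 mm.
M_n = T(d − a/2) = 2407 kN × (940 − 118.56) mm = 1977.21 kN·m.
φM_n = 0.90 × 1977.21 = 1779.49 kN·m.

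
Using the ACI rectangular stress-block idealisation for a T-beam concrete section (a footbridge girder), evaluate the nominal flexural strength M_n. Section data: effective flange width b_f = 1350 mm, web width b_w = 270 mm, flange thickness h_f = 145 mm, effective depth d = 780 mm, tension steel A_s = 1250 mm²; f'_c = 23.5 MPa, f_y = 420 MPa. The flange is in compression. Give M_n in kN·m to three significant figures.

Tension: T = A_s f_y = 1250 × 420 = 525000 N.
Try a within the flange: a = T/(0.85 f'_c b_f) = 525000/(0.85 × 23.5 × 1350) = 19.47 mm.
Since a = 19.47 ≤ h_f = 145 mm, the stress block lies entirely in the flange; analyse as a rectangular beam of width b_f.
M_n = T(d − a/2) = 525000 × (780 − 9.735) = 404.39 × 10⁶ N·mm.
M_n = 404.39 kN·m.

M_n ≈ 404 kN·m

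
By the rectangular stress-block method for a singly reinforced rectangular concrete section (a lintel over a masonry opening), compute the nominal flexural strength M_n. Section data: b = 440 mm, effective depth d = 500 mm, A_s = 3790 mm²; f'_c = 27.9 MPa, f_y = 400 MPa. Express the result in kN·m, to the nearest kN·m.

M_n ≈ 648 kN·m

T = A_s f_y = 3790 × 400 = 1516000 N = 1516 kN.
From C = T: a = T/(0.85 f'_c b) = 1516000/(0.85 × 27.9 × 440) = 145.29 mm.
M_n = T(d − a/2) = 1516 kN × (500 − 72.645) mm = 647.87 kN·m.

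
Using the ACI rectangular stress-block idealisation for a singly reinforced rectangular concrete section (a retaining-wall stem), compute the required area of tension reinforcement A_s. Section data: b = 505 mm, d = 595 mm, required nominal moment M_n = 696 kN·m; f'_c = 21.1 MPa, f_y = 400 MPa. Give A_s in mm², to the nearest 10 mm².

With M_n = 0.85 f'_c a b (d − a/2), solve the quadratic for a:
a = d − √(d² − 2M_n/(0.85 f'_c b)) = 595 − √(595² − 2 × 696×10⁶/(0.85 × 21.1 × 505)) = 147.41 mm.
A_s = 0.85 f'_c a b / f_y = 0.85 × 21.1 × 147.41 × 505 / 400 = 3337.8 mm².

A_s ≈ 3340 mm²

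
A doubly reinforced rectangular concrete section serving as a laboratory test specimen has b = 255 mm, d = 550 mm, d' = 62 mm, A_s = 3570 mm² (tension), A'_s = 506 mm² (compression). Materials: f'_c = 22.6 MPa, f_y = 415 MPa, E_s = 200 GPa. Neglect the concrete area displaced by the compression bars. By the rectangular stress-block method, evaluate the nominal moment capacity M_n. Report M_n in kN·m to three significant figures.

Assume both tension and compression steel yield.
Net tension couple steel: A_s − A'_s = 3064 mm².
a = (A_s − A'_s) f_y / (0.85 f'_c b) = 1271560/(0.85 × 22.6 × 255) = 259.58 mm.
c = a/β₁ = 259.58/0.85 = 305.39 mm; ε'_s = 0.003(c − d')/c = 0.0024 ≥ f_y/E_s = 0.0021, so compression steel does yield.
M_n = (A_s − A'_s) f_y (d − a/2) + A'_s f_y (d − d') = [1271560 × (550 − 129.79) + 209990 × (550 − 62)] × 10⁻⁶ = 534.32 + 102.48 = 636.80 kN·m.

M_n ≈ 637 kN·m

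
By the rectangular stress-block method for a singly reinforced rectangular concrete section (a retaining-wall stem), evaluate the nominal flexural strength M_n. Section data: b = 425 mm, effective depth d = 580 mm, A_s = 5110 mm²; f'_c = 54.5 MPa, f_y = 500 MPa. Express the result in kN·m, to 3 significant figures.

M_n ≈ 1320 kN·m

T = A_s f_y = 5110 × 500 = 2555000 N = 2555 kN.
From C = T: a = T/(0.85 f'_c b) = 2555000/(0.85 × 54.5 × 425) = 129.77 mm.
M_n = T(d − a/2) = 2555 kN × (580 − 64.885) mm = 1316.12 kN·m.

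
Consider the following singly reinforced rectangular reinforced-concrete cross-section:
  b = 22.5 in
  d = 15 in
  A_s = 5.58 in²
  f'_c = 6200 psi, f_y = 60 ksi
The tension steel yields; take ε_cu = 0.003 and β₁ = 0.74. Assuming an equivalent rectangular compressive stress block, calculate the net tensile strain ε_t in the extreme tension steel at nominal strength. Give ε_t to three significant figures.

a = A_s f_y/(0.85 f'_c b) = 2.824 in.
β₁ = 0.74, so c = a/β₁ = 2.824/0.74 = 3.816 in.
From the linear strain diagram with ε_cu = 0.003: ε_t = 0.003 (d − c)/c = 0.003 × (15 − 3.816)/3.816 = 0.00879.
Since ε_t ≥ 0.005, the section is tension-controlled.

ε_t ≈ 0.00879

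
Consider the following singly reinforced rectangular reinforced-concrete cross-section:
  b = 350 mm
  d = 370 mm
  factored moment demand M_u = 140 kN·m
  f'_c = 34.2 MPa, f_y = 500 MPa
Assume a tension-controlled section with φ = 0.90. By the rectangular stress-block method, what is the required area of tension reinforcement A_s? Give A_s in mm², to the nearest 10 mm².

A_s ≈ 890 mm²

M_n = M_u/φ = 140/0.90 = 155.556 kN·m.
With M_n = 0.85 f'_c a b (d − a/2), solve the quadratic for a:
a = d − √(d² − 2M_n/(0.85 f'_c b)) = 370 − √(370² − 2 × 155.556×10⁶/(0.85 × 34.2 × 350)) = 43.93 mm.
A_s = 0.85 f'_c a b / f_y = 0.85 × 34.2 × 43.93 × 350 / 500 = 893.9 mm².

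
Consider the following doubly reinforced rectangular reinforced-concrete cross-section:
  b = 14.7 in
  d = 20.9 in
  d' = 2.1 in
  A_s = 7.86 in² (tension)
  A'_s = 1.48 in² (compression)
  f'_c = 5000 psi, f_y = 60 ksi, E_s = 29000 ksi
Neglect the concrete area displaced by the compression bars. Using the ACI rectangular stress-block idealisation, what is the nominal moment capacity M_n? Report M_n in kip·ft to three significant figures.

M_n ≈ 708 kip·ft

Assume both steels yield.
a = (A_s − A'_s) f_y/(0.85 f'_c b) = (7.86 − 1.48) × 60/(0.85 × 5 × 14.7) = 6.127 in.
c = a/β₁ = 6.127/0.8 = 7.659 in; ε'_s = 0.003(c − d')/c = 0.0022 ≥ ε_y = 0.0021, so the compression steel yields.
M_n = (A_s − A'_s) f_y (d − a/2) + A'_s f_y (d − d') = 382.8 × (20.9 − 3.0635) + 88.8 × (20.9 − 2.1) = 6827.8 + 1669.4 = 8497.2 kip·in = 8497.2/12 = 708.10 kip·ft.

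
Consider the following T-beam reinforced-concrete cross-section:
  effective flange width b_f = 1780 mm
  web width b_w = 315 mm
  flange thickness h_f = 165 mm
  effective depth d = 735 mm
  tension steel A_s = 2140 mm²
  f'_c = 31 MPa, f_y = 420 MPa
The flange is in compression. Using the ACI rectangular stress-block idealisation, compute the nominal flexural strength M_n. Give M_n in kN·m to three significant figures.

M_n ≈ 652 kN·m

Tension: T = A_s f_y = 2140 × 420 = 898800 N.
Try a within the flange: a = T/(0.85 f'_c b_f) = 898800/(0.85 × 31 × 1780) = 19.16 mm.
Since a = 19.16 ≤ h_f = 165 mm, the stress block lies entirely in the flange; analyse as a rectangular beam of width b_f.
M_n = T(d − a/2) = 898800 × (735 − 9.58) = 652.01 × 10⁶ N·mm.
M_n = 652.01 kN·m.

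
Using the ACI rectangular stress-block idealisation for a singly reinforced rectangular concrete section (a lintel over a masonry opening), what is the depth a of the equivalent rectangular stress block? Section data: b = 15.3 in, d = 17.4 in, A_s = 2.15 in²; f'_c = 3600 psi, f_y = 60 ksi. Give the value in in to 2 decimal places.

a ≈ 2.76 in

T = A_s f_y = 2.15 × 60 = 129 kips.
a = T/(0.85 f'_c b) = 129/(0.85 × 3.6 × 15.3) = 2.76 in.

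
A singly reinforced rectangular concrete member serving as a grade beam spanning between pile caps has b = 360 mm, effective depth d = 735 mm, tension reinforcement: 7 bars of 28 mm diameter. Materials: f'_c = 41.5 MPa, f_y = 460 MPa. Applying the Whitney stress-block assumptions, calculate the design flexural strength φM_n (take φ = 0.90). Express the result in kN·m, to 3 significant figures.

φM_n ≈ 1170 kN·m

A_s = 7 × 616 = 4312 mm².
T = A_s f_y = 4312 × 460 = 1983520 N = 1983.52 kN.
From C = T: a = T/(0.85 f'_c b) = 1983520/(0.85 × 41.5 × 360) = 156.19 mm.
M_n = T(d − a/2) = 1983.52 kN × (735 − 78.095) mm = 1302.98 kN·m.
φM_n = 0.90 × 1302.98 = 1172.68 kN·m.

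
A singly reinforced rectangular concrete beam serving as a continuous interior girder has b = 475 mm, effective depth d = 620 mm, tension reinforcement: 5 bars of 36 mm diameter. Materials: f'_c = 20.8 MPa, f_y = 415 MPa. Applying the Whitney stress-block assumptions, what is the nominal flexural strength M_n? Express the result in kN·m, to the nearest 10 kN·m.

M_n ≈ 1040 kN·m

A_s = 5 × 1018 = 5090 mm².
T = A_s f_y = 5090 × 415 = 2112350 N = 2112.35 kN.
From C = T: a = T/(0.85 f'_c b) = 2112350/(0.85 × 20.8 × 475) = 251.53 mm.
M_n = T(d − a/2) = 2112.35 kN × (620 − 125.765) mm = 1044.00 kN·m.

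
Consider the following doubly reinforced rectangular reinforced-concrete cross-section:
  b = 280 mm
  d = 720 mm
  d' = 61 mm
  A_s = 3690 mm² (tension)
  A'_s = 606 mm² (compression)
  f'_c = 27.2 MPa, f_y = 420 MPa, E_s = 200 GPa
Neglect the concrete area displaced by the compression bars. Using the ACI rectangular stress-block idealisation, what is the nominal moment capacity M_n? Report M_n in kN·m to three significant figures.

Assume both tension and compression steel yield.
Net tension couple steel: A_s − A'_s = 3084 mm².
a = (A_s − A'_s) f_y / (0.85 f'_c b) = 1295280/(0.85 × 27.2 × 280) = 200.09 mm.
c = a/β₁ = 200.09/0.85 = 235.40 mm; ε'_s = 0.003(c − d')/c = 0.0022 ≥ f_y/E_s = 0.0021, so compression steel does yield.
M_n = (A_s − A'_s) f_y (d − a/2) + A'_s f_y (d − d') = [1295280 × (720 − 100.045) + 254520 × (720 − 61)] × 10⁻⁶ = 803.02 + 167.73 = 970.75 kN·m.

M_n ≈ 971 kN·m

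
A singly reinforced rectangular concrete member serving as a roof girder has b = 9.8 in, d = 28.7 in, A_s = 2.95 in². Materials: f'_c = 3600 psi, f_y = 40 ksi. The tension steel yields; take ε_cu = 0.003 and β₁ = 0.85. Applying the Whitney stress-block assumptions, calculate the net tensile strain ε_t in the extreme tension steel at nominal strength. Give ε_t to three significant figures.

a = A_s f_y/(0.85 f'_c b) = 3.935 in.
β₁ = 0.85, so c = a/β₁ = 3.935/0.85 = 4.629 in.
From the linear strain diagram with ε_cu = 0.003: ε_t = 0.003 (d − c)/c = 0.003 × (28.7 − 4.629)/4.629 = 0.0156.
Since ε_t ≥ 0.005, the section is tension-controlled.

ε_t ≈ 0.0156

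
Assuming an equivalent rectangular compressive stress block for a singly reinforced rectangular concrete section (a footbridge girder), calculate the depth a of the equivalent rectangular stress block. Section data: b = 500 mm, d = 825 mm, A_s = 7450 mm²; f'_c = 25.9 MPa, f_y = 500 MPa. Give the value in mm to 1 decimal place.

T = A_s f_y = 7450 × 500 = 3725000 N = 3725 kN.
Setting C = 0.85 f'_c a b equal to T: a = 3725000/(0.85 × 25.9 × 500) = 338.4 mm.

a ≈ 338.4 mm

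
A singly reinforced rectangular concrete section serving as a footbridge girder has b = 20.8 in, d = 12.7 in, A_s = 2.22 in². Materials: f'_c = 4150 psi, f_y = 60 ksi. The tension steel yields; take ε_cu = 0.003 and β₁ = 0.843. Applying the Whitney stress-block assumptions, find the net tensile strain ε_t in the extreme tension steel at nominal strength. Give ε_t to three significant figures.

a = A_s f_y/(0.85 f'_c b) = 1.815 in.
β₁ = 0.843, so c = a/β₁ = 1.815/0.843 = 2.153 in.
From the linear strain diagram with ε_cu = 0.003: ε_t = 0.003 (d − c)/c = 0.003 × (12.7 − 2.153)/2.153 = 0.0147.
Since ε_t ≥ 0.005, the section is tension-controlled.

ε_t ≈ 0.0147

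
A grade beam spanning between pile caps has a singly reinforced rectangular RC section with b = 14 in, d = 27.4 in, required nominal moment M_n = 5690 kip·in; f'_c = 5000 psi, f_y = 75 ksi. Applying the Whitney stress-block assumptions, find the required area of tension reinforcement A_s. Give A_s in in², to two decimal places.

A_s ≈ 2.97 in²

From M_n = 0.85 f'_c a b (d − a/2):
a = d − √(d² − 2M_n/(0.85 f'_c b)) = 27.4 − √(27.4² − 2 × 5690/(0.85 × 5 × 14)) = 3.746 in.
A_s = 0.85 f'_c a b / f_y = 0.85 × 5 × 3.746 × 14 / 75 = 2.972 in².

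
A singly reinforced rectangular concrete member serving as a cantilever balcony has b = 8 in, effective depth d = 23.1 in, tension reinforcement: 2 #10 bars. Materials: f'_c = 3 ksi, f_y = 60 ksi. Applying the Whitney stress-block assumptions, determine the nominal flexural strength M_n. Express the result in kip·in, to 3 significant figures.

M_n ≈ 2950 kip·in

A_s = 2 × 1.27 = 2.54 in².
T = A_s f_y = 2.54 × 60 = 152.4 kips.
a = T/(0.85 f'_c b) = 152.4/(0.85 × 3 × 8) = 7.471 in.
M_n = T(d − a/2) = 152.4 × (23.1 − 3.7355) = 2951.1 kip·in.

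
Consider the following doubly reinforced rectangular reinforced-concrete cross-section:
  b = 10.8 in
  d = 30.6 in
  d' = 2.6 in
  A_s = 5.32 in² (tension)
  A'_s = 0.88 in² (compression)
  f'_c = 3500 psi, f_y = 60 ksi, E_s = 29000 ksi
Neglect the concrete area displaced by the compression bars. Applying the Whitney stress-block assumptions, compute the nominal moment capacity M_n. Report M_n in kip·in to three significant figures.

M_n ≈ 8530 kip·in

Assume both steels yield.
a = (A_s − A'_s) f_y/(0.85 f'_c b) = (5.32 − 0.88) × 60/(0.85 × 3.5 × 10.8) = 8.291 in.
c = a/β₁ = 8.291/0.85 = 9.754 in; ε'_s = 0.003(c − d')/c = 0.0022 ≥ ε_y = 0.0021, so the compression steel yields.
M_n = (A_s − A'_s) f_y (d − a/2) + A'_s f_y (d − d') = 266.4 × (30.6 − 4.1455) + 52.8 × (30.6 − 2.6) = 7047.5 + 1478.4 = 8525.9 kip·in.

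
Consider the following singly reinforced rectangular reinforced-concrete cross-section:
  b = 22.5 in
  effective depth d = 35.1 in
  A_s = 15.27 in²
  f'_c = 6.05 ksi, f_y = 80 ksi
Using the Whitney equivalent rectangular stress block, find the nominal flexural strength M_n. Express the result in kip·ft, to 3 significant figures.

T = A_s f_y = 15.27 × 80 = 1221.6 kips.
a = T/(0.85 f'_c b) = 1221.6/(0.85 × 6.05 × 22.5) = 10.558 in.
M_n = T(d − a/2) = 1221.6 × (35.1 − 5.279) = 36429.3 kip·in = 36429.3/12 = 3035.78 kip·ft.

M_n ≈ 3040 kip·ft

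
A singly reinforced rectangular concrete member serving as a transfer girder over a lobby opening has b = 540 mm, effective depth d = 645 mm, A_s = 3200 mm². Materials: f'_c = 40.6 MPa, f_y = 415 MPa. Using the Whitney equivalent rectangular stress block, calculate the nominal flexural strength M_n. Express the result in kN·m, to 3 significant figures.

M_n ≈ 809 kN·m

T = A_s f_y = 3200 × 415 = 1328000 N = 1328 kN.
From C = T: a = T/(0.85 f'_c b) = 1328000/(0.85 × 40.6 × 540) = 71.26 mm.
M_n = T(d − a/2) = 1328 kN × (645 − 35.63) mm = 809.24 kN·m.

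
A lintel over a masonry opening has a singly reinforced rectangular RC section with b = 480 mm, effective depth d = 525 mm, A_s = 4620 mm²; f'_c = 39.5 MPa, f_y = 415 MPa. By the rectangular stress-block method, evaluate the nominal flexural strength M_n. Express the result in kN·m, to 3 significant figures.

T = A_s f_y = 4620 × 415 = 1917300 N = 1917.3 kN.
From C = T: a = T/(0.85 f'_c b) = 1917300/(0.85 × 39.5 × 480) = 118.97 mm.
M_n = T(d − a/2) = 1917.3 kN × (525 − 59.485) mm = 892.53 kN·m.

M_n ≈ 893 kN·m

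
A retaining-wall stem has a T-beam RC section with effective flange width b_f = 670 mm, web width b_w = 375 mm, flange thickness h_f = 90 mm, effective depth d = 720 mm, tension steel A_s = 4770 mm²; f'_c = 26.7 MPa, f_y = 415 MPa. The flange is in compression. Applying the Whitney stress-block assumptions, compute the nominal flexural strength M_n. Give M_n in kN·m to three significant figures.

Tension: T = A_s f_y = 4770 × 415 = 1979550 N.
Try a within the flange: a = T/(0.85 f'_c b_f) = 1979550/(0.85 × 26.7 × 670) = 130.19 mm.
a = 130.19 > h_f = 90 mm: the block extends into the web. Split into flange-overhang and web parts.
C_f = 0.85 f'_c (b_f − b_w) h_f = 0.85 × 26.7 × (670 − 375) × 90 = 602552 N.
Remaining web compression depth: a_w = (T − C_f)/(0.85 f'_c b_w) = (1979550 − 602552)/(0.85 × 26.7 × 375) = 161.80 mm.
M_n = C_f(d − h_f/2) + (T − C_f)(d − a_w/2) = 602552 × (720 − 45) + 1376998 × (720 − 80.9) = 406.72 + 880.04 = 1286.76 × 10⁶ N·mm.
M_n = 1286.76 kN·m.

M_n ≈ 1290 kN·m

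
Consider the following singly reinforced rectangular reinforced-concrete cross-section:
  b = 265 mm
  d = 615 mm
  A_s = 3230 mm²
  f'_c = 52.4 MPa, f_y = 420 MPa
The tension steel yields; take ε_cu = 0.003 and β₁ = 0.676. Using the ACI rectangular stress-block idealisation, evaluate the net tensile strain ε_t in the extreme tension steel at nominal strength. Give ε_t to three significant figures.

a = A_s f_y/(0.85 f'_c b) = 114.94 mm.
β₁ = 0.676, so c = a/β₁ = 114.94/0.676 = 170.03 mm.
From the linear strain diagram with ε_cu = 0.003: ε_t = 0.003 (d − c)/c = 0.003 × (615 − 170.03)/170.03 = 0.00785.
Since ε_t ≥ 0.005, the section is tension-controlled.

ε_t ≈ 0.00785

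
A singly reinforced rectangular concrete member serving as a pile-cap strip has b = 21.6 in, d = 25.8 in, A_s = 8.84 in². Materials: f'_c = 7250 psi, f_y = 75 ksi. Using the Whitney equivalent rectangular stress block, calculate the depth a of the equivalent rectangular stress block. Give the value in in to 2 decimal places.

T = A_s f_y = 8.84 × 75 = 663 kips.
a = T/(0.85 f'_c b) = 663/(0.85 × 7.25 × 21.6) = 4.98 in.

a ≈ 4.98 in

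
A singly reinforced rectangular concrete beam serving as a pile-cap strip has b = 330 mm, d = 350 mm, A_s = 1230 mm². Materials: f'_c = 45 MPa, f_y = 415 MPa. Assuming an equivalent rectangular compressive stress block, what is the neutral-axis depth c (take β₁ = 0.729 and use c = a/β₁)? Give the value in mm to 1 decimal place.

T = A_s f_y = 1230 × 415 = 510450 N = 510.45 kN.
Setting C = 0.85 f'_c a b equal to T: a = 510450/(0.85 × 45 × 330) = 40.440 mm.
With β₁ = 0.729, c = a/β₁ = 40.440/0.729 = 55.5 mm.

c ≈ 55.5 mm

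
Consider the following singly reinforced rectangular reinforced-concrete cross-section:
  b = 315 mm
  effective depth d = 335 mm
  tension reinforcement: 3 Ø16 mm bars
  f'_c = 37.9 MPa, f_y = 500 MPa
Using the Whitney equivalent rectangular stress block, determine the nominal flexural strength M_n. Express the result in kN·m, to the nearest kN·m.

A_s = 3 × 201 = 603 mm².
T = A_s f_y = 603 × 500 = 301500 N = 301.5 kN.
From C = T: a = T/(0.85 f'_c b) = 301500/(0.85 × 37.9 × 315) = 29.71 mm.
M_n = T(d − a/2) = 301.5 kN × (335 − 14.855) mm = 96.52 kN·m.

M_n ≈ 97 kN·m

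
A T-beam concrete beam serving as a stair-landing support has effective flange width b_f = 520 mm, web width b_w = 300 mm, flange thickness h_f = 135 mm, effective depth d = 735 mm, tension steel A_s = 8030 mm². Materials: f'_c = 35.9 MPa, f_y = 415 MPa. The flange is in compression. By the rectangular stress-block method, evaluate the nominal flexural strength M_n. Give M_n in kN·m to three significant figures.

Tension: T = A_s f_y = 8030 × 415 = 3332450 N.
Try a within the flange: a = T/(0.85 f'_c b_f) = 3332450/(0.85 × 35.9 × 520) = 210.01 mm.
a = 210.01 > h_f = 135 mm: the block extends into the web. Split into flange-overhang and web parts.
C_f = 0.85 f'_c (b_f − b_w) h_f = 0.85 × 35.9 × (520 − 300) × 135 = 906296 N.
Remaining web compression depth: a_w = (T − C_f)/(0.85 f'_c b_w) = (3332450 − 906296)/(0.85 × 35.9 × 300) = 265.02 mm.
M_n = C_f(d − h_f/2) + (T − C_f)(d − a_w/2) = 906296 × (735 − 67.5) + 2426154 × (735 − 132.51) = 604.95 + 1461.73 = 2066.68 × 10⁶ N·mm.
M_n = 2066.68 kN·m.

M_n ≈ 2070 kN·m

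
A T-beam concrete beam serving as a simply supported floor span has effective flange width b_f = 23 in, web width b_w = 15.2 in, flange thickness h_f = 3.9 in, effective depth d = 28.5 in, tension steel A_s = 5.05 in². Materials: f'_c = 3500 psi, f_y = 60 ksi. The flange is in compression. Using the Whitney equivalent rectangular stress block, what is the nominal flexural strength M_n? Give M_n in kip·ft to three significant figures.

Tension: T = A_s f_y = 5.05 × 60 = 303 kips.
Try a within the flange: a = T/(0.85 f'_c b_f) = 303/(0.85 × 3.5 × 23) = 4.428 in.
a = 4.428 > h_f = 3.9 in: the block extends into the web. Split into flange-overhang and web parts.
C_f = 0.85 f'_c (b_f − b_w) h_f = 0.85 × 3.5 × (23 − 15.2) × 3.9 = 90.5 kips.
Remaining web compression depth: a_w = (T − C_f)/(0.85 f'_c b_w) = (303 − 90.5)/(0.85 × 3.5 × 15.2) = 4.699 in.
M_n = C_f(d − h_f/2) + (T − C_f)(d − a_w/2) = 90.5 × (28.5 − 1.95) + 212.5 × (28.5 − 2.3495) = 2402.8 + 5557.0 = 7959.8 kip·in.
M_n = 7959.8/12 = 663.32 kip·ft.

M_n ≈ 663 kip·ft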